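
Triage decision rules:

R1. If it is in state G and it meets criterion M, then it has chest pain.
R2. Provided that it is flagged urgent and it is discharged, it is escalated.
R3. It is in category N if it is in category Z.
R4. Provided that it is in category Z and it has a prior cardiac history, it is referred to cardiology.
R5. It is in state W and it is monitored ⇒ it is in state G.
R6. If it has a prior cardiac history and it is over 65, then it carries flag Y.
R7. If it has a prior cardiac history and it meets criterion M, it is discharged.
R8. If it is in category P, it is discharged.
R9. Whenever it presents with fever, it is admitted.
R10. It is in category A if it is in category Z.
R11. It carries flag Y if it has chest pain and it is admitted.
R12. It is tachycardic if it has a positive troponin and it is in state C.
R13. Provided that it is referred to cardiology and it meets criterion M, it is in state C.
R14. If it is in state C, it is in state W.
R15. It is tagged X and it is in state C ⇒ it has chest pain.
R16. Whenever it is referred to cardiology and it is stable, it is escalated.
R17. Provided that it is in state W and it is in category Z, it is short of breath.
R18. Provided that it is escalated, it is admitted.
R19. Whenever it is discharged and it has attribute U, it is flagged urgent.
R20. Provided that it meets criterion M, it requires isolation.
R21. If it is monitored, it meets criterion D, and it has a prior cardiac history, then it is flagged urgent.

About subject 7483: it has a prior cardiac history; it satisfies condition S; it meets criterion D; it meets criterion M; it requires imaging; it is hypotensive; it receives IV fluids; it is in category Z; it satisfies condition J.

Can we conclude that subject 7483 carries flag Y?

Forward chaining from the given facts derives: is in category N, is referred to cardiology, is discharged, is in category A, is in state C, is in state W, is short of breath, requires isolation.
Rules concluding "it carries flag Y": R6 needs "it is over 65"; R11 needs "it has chest pain" — none of these are established.

No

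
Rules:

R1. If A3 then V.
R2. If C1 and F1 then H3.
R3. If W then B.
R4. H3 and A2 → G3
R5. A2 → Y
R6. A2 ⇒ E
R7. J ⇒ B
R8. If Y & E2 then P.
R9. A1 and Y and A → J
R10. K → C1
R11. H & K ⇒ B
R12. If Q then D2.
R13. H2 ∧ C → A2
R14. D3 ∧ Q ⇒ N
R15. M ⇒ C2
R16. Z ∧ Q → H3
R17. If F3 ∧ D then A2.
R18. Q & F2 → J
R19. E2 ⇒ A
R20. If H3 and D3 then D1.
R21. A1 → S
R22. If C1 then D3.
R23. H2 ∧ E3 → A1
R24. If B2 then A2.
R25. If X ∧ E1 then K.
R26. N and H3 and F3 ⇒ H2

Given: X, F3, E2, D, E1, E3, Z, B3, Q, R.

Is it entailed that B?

Yes

H3  (by R16: Z, Q)
A2  (by R17: F3, D)
A  (by R19: E2)
K  (by R25: X, E1)
Y  (by R5: A2)
C1  (by R10: K)
D3  (by R22: C1)
N  (by R14: D3, Q)
H2  (by R26: N, H3, F3)
A1  (by R23: H2, E3)
J  (by R9: A1, Y, A)
B  (by R7: J)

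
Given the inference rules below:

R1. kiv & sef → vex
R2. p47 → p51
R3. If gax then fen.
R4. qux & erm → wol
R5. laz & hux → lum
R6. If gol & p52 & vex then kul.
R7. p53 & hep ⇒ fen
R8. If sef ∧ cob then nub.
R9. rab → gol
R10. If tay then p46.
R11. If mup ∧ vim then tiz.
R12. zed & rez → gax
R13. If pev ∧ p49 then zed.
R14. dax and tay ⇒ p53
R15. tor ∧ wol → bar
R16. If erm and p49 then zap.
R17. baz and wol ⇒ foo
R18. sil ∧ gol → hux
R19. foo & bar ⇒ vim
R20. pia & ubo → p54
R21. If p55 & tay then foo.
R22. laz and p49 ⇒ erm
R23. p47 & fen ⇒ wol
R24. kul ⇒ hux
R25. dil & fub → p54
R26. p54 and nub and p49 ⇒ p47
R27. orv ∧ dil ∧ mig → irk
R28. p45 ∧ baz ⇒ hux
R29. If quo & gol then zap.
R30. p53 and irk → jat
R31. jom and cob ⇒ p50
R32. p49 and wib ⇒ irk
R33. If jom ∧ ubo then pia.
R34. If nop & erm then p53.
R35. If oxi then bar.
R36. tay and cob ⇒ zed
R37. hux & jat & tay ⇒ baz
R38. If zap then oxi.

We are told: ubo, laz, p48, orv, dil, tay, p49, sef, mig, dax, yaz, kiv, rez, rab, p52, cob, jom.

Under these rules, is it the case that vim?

Yes

vex  (by R1: kiv, sef)
nub  (by R8: sef, cob)
gol  (by R9: rab)
p53  (by R14: dax, tay)
erm  (by R22: laz, p49)
irk  (by R27: orv, dil, mig)
jat  (by R30: p53, irk)
pia  (by R33: jom, ubo)
zed  (by R36: tay, cob)
kul  (by R6: gol, p52, vex)
gax  (by R12: zed, rez)
zap  (by R16: erm, p49)
p54  (by R20: pia, ubo)
hux  (by R24: kul)
p47  (by R26: p54, nub, p49)
baz  (by R37: hux, jat, tay)
oxi  (by R38: zap)
fen  (by R3: gax)
wol  (by R23: p47, fen)
bar  (by R35: oxi)
foo  (by R17: baz, wol)
vim  (by R19: foo, bar)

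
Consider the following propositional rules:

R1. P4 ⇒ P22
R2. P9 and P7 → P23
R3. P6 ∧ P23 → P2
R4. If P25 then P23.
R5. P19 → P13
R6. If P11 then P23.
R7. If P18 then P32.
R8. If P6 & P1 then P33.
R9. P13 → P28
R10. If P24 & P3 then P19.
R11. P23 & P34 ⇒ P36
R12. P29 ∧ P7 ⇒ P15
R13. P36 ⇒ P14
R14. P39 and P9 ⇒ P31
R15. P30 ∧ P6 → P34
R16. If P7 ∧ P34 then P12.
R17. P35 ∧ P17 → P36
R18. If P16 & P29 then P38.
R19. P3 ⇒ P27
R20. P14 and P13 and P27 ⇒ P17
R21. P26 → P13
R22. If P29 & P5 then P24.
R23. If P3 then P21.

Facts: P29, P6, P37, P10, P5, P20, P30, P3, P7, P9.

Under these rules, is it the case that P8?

No

Forward chaining from the given facts derives: P23, P2, P15, P34, P12, P27, P24, P21, P19, P36, P14, P13, P28, P17.
No rule has P8 as its conclusion, and it is not among the given facts.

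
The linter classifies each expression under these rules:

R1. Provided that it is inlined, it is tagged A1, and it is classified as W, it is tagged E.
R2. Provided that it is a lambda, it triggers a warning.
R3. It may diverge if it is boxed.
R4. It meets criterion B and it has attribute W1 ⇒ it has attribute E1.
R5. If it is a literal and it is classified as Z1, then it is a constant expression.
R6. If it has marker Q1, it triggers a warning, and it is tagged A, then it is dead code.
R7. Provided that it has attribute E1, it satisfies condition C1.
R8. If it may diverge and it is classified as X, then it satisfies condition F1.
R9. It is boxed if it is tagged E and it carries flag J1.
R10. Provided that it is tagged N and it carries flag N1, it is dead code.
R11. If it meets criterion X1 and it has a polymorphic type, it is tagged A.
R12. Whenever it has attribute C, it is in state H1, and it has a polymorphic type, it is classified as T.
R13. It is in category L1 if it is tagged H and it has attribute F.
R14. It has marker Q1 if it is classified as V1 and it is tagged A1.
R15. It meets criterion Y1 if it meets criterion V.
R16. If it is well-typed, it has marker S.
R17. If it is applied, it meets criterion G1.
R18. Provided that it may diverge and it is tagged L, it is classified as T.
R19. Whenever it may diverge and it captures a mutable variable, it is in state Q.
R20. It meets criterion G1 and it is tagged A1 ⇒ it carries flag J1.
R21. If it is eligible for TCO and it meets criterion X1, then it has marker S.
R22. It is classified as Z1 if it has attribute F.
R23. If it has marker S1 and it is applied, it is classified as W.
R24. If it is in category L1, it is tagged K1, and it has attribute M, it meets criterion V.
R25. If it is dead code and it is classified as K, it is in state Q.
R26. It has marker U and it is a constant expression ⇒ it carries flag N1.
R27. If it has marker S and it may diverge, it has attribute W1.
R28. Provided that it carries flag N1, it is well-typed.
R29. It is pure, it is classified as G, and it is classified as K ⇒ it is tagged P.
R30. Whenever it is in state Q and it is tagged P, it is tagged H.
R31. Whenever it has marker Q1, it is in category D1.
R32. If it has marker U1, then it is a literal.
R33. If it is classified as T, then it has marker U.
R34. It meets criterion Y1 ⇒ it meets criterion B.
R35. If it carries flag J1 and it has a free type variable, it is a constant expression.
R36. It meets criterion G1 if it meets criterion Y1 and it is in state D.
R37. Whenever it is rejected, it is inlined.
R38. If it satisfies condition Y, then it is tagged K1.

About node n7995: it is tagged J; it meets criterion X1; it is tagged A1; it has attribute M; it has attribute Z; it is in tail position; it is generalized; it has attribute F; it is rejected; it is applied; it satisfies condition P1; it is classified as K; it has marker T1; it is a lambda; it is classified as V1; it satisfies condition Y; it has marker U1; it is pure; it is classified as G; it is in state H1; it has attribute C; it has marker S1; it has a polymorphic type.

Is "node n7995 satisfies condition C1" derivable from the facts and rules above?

By R2 (it is a lambda): it triggers a warning.
By R11 (it meets criterion X1, it has a polymorphic type): it is tagged A.
By R12 (it has attribute C, it is in state H1, it has a polymorphic type): it is classified as T.
By R14 (it is classified as V1, it is tagged A1): it has marker Q1.
By R17 (it is applied): it meets criterion G1.
By R20 (it meets criterion G1, it is tagged A1): it carries flag J1.
By R22 (it has attribute F): it is classified as Z1.
By R23 (it has marker S1, it is applied): it is classified as W.
By R29 (it is pure, it is classified as G, it is classified as K): it is tagged P.
By R32 (it has marker U1): it is a literal.
By R33 (it is classified as T): it has marker U.
By R37 (it is rejected): it is inlined.
By R38 (it satisfies condition Y): it is tagged K1.
By R1 (it is inlined, it is tagged A1, it is classified as W): it is tagged E.
By R5 (it is a literal, it is classified as Z1): it is a constant expression.
By R6 (it has marker Q1, it triggers a warning, it is tagged A): it is dead code.
By R9 (it is tagged E, it carries flag J1): it is boxed.
By R25 (it is dead code, it is classified as K): it is in state Q.
By R26 (it has marker U, it is a constant expression): it carries flag N1.
By R28 (it carries flag N1): it is well-typed.
By R30 (it is in state Q, it is tagged P): it is tagged H.
By R3 (it is boxed): it may diverge.
By R13 (it is tagged H, it has attribute F): it is in category L1.
By R16 (it is well-typed): it has marker S.
By R24 (it is in category L1, it is tagged K1, it has attribute M): it meets criterion V.
By R27 (it has marker S, it may diverge): it has attribute W1.
By R15 (it meets criterion V): it meets criterion Y1.
By R34 (it meets criterion Y1): it meets criterion B.
By R4 (it meets criterion B, it has attribute W1): it has attribute E1.
By R7 (it has attribute E1): it satisfies condition C1.

Yes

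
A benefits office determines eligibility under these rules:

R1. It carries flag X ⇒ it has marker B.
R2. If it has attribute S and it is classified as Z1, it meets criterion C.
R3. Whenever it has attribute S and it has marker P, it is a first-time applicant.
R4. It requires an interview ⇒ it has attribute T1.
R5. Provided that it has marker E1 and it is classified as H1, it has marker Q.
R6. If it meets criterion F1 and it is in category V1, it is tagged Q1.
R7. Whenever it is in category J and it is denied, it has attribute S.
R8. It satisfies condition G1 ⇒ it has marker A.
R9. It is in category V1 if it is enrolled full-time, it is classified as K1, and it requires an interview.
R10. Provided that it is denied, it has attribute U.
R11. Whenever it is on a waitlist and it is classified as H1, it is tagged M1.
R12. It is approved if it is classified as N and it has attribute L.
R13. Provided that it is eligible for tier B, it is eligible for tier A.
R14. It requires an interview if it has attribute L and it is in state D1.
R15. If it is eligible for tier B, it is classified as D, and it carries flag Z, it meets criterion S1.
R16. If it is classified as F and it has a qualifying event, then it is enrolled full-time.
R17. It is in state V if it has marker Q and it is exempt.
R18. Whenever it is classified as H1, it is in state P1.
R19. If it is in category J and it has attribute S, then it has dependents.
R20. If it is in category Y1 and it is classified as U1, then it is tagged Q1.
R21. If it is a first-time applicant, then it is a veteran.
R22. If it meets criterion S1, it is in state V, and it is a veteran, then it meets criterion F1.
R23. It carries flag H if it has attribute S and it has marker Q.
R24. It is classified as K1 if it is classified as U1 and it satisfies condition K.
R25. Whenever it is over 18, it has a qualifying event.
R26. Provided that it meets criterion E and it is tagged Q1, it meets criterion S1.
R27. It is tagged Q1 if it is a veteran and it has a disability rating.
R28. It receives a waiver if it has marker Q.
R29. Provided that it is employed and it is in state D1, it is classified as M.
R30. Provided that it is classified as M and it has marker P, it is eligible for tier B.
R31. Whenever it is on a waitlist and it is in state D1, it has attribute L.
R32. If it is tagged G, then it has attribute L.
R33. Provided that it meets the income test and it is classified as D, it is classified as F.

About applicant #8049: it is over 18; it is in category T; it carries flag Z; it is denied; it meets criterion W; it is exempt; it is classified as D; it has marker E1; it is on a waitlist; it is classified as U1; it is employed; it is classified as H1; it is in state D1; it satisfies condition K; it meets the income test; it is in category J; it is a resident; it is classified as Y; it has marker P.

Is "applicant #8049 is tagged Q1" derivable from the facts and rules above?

By R5 (it has marker E1, it is classified as H1): it has marker Q.
By R7 (it is in category J, it is denied): it has attribute S.
By R17 (it has marker Q, it is exempt): it is in state V.
By R24 (it is classified as U1, it satisfies condition K): it is classified as K1.
By R25 (it is over 18): it has a qualifying event.
By R29 (it is employed, it is in state D1): it is classified as M.
By R30 (it is classified as M, it has marker P): it is eligible for tier B.
By R31 (it is on a waitlist, it is in state D1): it has attribute L.
By R33 (it meets the income test, it is classified as D): it is classified as F.
By R3 (it has attribute S, it has marker P): it is a first-time applicant.
By R14 (it has attribute L, it is in state D1): it requires an interview.
By R15 (it is eligible for tier B, it is classified as D, it carries flag Z): it meets criterion S1.
By R16 (it is classified as F, it has a qualifying event): it is enrolled full-time.
By R21 (it is a first-time applicant): it is a veteran.
By R22 (it meets criterion S1, it is in state V, it is a veteran): it meets criterion F1.
By R9 (it is enrolled full-time, it is classified as K1, it requires an interview): it is in category V1.
By R6 (it meets criterion F1, it is in category V1): it is tagged Q1.

Yes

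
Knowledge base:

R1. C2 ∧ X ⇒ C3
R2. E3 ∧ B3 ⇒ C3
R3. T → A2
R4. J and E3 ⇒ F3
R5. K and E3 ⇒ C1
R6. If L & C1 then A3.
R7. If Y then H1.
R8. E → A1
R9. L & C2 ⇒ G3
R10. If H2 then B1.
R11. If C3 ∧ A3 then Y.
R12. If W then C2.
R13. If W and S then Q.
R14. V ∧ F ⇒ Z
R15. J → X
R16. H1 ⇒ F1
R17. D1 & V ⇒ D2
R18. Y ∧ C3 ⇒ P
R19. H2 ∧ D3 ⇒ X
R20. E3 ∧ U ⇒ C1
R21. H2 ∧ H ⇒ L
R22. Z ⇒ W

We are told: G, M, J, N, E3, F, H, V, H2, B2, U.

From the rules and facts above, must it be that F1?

Yes

Z  (by R14: V, F)
X  (by R15: J)
C1  (by R20: E3, U)
L  (by R21: H2, H)
W  (by R22: Z)
A3  (by R6: L, C1)
C2  (by R12: W)
C3  (by R1: C2, X)
Y  (by R11: C3, A3)
H1  (by R7: Y)
F1  (by R16: H1)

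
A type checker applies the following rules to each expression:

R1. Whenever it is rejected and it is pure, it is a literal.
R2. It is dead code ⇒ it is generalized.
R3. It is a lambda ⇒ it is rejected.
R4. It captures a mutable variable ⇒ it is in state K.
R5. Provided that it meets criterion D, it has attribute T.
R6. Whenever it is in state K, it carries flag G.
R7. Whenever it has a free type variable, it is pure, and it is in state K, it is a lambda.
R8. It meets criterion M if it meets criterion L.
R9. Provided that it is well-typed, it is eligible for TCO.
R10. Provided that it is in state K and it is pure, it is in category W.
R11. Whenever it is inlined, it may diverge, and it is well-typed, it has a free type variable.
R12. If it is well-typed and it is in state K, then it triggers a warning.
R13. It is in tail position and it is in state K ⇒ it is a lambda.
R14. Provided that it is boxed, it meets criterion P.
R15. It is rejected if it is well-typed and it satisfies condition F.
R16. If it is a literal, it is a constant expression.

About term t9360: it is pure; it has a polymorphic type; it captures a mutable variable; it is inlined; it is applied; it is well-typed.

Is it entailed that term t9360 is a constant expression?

Forward chaining from the given facts derives: is in state K, carries flag G, is eligible for TCO, is in category W, triggers a warning.
The only rule concluding "it is a constant expression" is R16, which needs "it is a literal"; that is never established.

No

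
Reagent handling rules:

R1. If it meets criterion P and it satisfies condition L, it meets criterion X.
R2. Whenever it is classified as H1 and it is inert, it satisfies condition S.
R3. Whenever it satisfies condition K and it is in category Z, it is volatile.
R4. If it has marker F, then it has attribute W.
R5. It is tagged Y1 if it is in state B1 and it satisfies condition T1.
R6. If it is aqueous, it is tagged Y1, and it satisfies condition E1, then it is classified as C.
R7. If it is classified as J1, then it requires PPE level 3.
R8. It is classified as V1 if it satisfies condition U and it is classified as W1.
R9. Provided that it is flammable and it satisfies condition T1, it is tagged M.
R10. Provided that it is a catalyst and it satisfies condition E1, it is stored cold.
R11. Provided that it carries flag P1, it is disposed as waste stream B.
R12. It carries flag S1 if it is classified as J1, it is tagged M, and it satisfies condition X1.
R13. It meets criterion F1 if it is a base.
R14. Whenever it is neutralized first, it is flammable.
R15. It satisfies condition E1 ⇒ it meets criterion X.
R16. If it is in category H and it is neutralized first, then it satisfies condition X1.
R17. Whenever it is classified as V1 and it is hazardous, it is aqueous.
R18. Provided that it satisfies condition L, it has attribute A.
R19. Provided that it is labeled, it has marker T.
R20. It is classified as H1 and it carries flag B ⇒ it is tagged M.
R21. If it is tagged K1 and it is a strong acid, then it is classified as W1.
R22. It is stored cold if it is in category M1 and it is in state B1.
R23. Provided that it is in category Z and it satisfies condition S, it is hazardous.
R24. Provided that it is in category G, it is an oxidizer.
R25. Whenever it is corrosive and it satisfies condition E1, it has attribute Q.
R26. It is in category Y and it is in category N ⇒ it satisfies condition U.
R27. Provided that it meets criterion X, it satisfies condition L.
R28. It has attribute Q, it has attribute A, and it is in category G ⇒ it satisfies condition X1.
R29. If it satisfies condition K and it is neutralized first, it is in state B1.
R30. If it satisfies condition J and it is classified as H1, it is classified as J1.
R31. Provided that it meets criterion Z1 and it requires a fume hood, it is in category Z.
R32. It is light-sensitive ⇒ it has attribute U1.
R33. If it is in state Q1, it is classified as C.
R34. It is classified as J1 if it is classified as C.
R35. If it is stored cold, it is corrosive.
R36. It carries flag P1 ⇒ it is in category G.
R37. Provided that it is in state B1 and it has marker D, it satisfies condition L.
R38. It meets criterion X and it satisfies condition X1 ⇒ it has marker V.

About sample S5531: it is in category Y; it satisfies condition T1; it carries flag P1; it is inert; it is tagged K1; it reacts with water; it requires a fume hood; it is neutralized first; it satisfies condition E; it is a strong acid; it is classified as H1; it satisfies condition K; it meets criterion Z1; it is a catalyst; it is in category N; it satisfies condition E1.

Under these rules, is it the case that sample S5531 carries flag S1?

Yes

By R2 (it is classified as H1, it is inert): it satisfies condition S.
By R10 (it is a catalyst, it satisfies condition E1): it is stored cold.
By R14 (it is neutralized first): it is flammable.
By R15 (it satisfies condition E1): it meets criterion X.
By R21 (it is tagged K1, it is a strong acid): it is classified as W1.
By R26 (it is in category Y, it is in category N): it satisfies condition U.
By R27 (it meets criterion X): it satisfies condition L.
By R29 (it satisfies condition K, it is neutralized first): it is in state B1.
By R31 (it meets criterion Z1, it requires a fume hood): it is in category Z.
By R35 (it is stored cold): it is corrosive.
By R36 (it carries flag P1): it is in category G.
By R5 (it is in state B1, it satisfies condition T1): it is tagged Y1.
By R8 (it satisfies condition U, it is classified as W1): it is classified as V1.
By R9 (it is flammable, it satisfies condition T1): it is tagged M.
By R18 (it satisfies condition L): it has attribute A.
By R23 (it is in category Z, it satisfies condition S): it is hazardous.
By R25 (it is corrosive, it satisfies condition E1): it has attribute Q.
By R28 (it has attribute Q, it has attribute A, it is in category G): it satisfies condition X1.
By R17 (it is classified as V1, it is hazardous): it is aqueous.
By R6 (it is aqueous, it is tagged Y1, it satisfies condition E1): it is classified as C.
By R34 (it is classified as C): it is classified as J1.
By R12 (it is classified as J1, it is tagged M, it satisfies condition X1): it carries flag S1.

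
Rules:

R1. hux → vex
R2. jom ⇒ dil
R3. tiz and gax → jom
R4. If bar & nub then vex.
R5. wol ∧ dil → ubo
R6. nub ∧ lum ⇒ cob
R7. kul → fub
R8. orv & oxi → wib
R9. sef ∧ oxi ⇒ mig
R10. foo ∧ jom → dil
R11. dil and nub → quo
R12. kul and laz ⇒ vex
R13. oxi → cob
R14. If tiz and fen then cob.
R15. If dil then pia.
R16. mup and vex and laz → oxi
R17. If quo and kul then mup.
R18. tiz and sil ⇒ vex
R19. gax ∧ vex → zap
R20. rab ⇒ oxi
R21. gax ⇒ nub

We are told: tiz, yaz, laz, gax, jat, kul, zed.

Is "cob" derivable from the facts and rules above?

jom  (by R3: tiz, gax)
vex  (by R12: kul, laz)
nub  (by R21: gax)
dil  (by R2: jom)
quo  (by R11: dil, nub)
mup  (by R17: quo, kul)
oxi  (by R16: mup, vex, laz)
cob  (by R13: oxi)

Yes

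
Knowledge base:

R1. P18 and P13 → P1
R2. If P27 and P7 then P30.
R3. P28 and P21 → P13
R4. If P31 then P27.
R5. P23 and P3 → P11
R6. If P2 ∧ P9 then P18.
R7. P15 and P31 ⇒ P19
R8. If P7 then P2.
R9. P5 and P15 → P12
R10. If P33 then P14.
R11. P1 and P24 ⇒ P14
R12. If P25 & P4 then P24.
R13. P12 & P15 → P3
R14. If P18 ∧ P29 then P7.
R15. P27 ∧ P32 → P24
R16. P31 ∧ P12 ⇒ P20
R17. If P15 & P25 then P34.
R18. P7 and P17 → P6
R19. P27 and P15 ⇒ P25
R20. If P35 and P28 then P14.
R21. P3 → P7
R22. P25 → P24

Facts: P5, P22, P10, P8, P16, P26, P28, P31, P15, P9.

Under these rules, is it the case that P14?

No

Forward chaining from the given facts derives: P27, P19, P12, P3, P20, P25, P7, P24, P30, P2, P34, P18.
Rules concluding P14: R10 needs P33; R11 needs P1; R20 needs P35 — none of these are established.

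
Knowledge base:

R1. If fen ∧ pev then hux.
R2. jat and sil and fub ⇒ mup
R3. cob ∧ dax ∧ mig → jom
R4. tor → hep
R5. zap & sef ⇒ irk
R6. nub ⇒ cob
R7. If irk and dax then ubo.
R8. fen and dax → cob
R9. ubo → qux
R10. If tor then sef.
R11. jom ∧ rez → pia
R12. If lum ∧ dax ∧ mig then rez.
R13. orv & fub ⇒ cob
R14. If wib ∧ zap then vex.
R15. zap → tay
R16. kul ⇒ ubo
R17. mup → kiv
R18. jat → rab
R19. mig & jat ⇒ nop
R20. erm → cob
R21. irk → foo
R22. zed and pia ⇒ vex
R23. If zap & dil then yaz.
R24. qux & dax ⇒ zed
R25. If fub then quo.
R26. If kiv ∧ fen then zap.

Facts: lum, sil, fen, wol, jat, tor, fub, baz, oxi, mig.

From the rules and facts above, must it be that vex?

No

Forward chaining from the given facts derives: mup, hep, sef, kiv, rab, nop, quo, zap, irk, tay, foo.
Rules concluding vex: R14 needs wib; R22 needs zed — none of these are established.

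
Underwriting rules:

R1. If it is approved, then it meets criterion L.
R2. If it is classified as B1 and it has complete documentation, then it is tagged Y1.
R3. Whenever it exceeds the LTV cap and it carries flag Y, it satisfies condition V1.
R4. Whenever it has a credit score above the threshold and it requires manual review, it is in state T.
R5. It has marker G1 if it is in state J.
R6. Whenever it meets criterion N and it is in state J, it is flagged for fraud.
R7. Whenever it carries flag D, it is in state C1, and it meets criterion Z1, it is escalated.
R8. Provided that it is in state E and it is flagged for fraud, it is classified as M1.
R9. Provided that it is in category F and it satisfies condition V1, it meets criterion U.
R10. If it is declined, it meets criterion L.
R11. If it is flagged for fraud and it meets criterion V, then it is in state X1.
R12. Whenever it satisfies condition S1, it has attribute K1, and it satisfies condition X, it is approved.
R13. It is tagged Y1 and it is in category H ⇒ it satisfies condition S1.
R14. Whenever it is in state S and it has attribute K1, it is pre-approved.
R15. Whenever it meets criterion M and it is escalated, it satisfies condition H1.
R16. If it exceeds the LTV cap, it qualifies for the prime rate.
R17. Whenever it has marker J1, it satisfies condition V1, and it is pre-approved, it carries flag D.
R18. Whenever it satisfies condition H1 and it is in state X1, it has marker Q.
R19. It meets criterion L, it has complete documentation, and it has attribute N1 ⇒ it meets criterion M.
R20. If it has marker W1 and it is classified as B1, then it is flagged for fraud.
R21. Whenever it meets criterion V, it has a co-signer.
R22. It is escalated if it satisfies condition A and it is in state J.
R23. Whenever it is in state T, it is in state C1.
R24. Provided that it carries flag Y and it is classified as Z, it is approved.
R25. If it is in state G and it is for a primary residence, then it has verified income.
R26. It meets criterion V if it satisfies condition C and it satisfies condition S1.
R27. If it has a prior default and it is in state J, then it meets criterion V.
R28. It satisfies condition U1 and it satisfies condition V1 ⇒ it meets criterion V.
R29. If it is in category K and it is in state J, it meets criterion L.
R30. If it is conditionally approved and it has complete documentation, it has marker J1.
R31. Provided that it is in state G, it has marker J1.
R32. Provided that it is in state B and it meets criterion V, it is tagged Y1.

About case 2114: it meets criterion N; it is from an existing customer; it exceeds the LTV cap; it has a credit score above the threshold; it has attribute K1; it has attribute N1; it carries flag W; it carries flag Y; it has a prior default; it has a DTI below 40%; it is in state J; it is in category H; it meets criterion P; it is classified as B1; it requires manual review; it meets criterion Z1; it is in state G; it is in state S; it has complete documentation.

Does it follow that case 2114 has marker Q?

No

Forward chaining from the given facts derives: is tagged Y1, satisfies condition V1, is in state T, has marker G1, is flagged for fraud, satisfies condition S1, is pre-approved, qualifies for the prime rate, is in state C1, meets criterion V, has marker J1, is in state X1, carries flag D, has a co-signer, is escalated.
The only rule concluding "it has marker Q" is R18, which needs "it satisfies condition H1"; that is never established.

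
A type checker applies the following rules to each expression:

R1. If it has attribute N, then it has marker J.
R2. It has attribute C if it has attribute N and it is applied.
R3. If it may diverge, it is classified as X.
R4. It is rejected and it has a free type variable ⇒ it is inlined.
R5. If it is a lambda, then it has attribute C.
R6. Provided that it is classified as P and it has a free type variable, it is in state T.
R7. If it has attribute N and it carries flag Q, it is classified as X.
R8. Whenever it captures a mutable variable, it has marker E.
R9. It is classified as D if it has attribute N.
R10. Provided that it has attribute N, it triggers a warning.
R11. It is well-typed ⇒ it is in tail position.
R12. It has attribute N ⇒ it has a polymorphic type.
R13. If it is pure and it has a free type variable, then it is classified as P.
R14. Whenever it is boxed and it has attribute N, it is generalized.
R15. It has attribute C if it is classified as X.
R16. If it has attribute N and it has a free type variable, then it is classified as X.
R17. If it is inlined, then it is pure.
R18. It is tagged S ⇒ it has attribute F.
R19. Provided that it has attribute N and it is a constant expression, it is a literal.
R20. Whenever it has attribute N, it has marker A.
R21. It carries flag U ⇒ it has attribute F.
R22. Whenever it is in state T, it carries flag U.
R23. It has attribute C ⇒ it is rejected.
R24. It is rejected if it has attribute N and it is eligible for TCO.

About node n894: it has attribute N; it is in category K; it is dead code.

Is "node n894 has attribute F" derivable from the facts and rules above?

No

Forward chaining from the given facts derives: has marker J, is classified as D, triggers a warning, has a polymorphic type, has marker A.
Rules concluding "it has attribute F": R18 needs "it is tagged S"; R21 needs "it carries flag U" — none of these are established.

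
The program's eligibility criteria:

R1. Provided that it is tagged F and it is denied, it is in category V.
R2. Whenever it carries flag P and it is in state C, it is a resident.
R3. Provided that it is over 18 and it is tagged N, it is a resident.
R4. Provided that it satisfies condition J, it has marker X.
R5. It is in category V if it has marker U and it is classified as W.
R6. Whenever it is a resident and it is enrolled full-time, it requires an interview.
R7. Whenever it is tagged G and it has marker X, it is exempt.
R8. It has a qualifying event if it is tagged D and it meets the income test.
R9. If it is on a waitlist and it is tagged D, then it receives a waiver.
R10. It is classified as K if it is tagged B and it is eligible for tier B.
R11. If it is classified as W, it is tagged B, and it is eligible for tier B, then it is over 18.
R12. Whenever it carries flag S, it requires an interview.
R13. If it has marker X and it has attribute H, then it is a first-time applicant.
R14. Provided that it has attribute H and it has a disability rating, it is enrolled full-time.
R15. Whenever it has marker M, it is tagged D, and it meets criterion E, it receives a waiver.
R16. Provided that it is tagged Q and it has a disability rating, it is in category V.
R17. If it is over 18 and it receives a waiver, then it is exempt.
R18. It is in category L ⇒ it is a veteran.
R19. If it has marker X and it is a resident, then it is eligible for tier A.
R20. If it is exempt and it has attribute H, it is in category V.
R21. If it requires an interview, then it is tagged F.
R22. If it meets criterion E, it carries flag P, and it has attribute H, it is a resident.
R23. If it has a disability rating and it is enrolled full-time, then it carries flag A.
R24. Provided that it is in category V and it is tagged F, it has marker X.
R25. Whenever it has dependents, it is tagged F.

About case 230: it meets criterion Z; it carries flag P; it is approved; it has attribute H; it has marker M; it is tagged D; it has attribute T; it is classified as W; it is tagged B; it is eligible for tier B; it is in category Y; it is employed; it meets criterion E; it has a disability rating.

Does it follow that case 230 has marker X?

By R11 (it is classified as W, it is tagged B, it is eligible for tier B): it is over 18.
By R14 (it has attribute H, it has a disability rating): it is enrolled full-time.
By R15 (it has marker M, it is tagged D, it meets criterion E): it receives a waiver.
By R17 (it is over 18, it receives a waiver): it is exempt.
By R20 (it is exempt, it has attribute H): it is in category V.
By R22 (it meets criterion E, it carries flag P, it has attribute H): it is a resident.
By R6 (it is a resident, it is enrolled full-time): it requires an interview.
By R21 (it requires an interview): it is tagged F.
By R24 (it is in category V, it is tagged F): it has marker X.

Yes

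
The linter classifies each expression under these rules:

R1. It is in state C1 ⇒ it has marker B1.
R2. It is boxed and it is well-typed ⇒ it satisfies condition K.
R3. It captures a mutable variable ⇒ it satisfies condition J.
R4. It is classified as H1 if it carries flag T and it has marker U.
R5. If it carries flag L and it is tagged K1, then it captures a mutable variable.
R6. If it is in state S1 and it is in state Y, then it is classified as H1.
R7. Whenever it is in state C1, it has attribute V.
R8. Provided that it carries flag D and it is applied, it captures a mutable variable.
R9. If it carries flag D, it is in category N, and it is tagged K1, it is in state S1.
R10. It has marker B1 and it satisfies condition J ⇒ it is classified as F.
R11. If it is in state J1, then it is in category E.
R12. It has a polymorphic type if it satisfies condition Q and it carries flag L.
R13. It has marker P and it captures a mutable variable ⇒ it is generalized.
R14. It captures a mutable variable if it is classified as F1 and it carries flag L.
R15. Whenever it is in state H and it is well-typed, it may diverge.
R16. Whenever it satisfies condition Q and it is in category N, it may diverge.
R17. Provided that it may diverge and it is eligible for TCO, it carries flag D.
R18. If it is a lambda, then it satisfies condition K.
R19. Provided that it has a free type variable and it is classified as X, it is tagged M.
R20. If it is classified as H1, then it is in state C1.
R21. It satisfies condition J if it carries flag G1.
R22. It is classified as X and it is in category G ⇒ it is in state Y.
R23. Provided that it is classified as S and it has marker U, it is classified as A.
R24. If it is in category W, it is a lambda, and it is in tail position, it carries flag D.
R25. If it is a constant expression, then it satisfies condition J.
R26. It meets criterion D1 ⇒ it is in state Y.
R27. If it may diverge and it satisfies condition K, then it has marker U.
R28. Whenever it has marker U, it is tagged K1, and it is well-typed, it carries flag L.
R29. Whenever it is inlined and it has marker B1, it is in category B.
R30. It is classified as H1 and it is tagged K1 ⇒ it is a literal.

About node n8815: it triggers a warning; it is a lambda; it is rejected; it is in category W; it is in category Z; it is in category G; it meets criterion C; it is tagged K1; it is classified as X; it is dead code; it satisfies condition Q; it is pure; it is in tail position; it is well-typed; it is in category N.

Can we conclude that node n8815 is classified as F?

Yes

By R16 (it satisfies condition Q, it is in category N): it may diverge.
By R18 (it is a lambda): it satisfies condition K.
By R22 (it is classified as X, it is in category G): it is in state Y.
By R24 (it is in category W, it is a lambda, it is in tail position): it carries flag D.
By R27 (it may diverge, it satisfies condition K): it has marker U.
By R28 (it has marker U, it is tagged K1, it is well-typed): it carries flag L.
By R5 (it carries flag L, it is tagged K1): it captures a mutable variable.
By R9 (it carries flag D, it is in category N, it is tagged K1): it is in state S1.
By R3 (it captures a mutable variable): it satisfies condition J.
By R6 (it is in state S1, it is in state Y): it is classified as H1.
By R20 (it is classified as H1): it is in state C1.
By R1 (it is in state C1): it has marker B1.
By R10 (it has marker B1, it satisfies condition J): it is classified as F.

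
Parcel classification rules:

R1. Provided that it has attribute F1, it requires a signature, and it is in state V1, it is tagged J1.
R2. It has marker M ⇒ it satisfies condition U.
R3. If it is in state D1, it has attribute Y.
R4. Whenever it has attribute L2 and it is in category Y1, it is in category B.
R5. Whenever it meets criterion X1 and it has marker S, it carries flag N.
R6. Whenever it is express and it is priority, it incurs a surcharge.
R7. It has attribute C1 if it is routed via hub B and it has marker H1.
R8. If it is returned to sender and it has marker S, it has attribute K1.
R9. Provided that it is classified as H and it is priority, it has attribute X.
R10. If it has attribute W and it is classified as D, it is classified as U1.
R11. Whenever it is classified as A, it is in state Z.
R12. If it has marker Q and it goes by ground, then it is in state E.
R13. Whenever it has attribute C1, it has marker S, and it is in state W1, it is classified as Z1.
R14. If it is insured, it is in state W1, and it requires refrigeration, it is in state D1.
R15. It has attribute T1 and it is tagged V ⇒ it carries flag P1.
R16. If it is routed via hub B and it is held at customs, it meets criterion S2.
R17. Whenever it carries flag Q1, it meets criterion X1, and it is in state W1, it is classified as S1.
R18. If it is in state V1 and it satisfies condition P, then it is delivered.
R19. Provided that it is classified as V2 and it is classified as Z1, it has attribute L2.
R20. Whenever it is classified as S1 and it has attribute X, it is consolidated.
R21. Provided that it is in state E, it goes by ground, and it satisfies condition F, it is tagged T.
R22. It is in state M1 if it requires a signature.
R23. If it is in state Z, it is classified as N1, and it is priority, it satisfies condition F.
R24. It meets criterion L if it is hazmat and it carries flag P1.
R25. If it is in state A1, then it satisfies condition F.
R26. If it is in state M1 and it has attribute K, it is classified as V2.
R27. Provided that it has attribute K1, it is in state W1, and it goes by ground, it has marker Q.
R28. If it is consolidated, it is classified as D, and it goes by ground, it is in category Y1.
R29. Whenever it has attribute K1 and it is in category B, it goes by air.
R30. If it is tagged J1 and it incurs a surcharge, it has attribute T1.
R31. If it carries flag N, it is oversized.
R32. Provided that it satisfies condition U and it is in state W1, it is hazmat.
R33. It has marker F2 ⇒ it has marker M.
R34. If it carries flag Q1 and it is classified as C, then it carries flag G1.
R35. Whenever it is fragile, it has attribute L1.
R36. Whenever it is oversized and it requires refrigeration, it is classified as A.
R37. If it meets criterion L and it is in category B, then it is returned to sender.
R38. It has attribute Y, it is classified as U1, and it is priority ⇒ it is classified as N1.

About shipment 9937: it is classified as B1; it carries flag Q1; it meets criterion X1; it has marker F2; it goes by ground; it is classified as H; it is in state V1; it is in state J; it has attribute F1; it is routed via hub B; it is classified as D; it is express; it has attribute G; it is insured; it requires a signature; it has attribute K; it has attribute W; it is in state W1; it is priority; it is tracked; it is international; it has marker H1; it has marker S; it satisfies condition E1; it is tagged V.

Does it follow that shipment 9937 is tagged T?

No

Forward chaining from the given facts derives: is tagged J1, carries flag N, incurs a surcharge, has attribute C1, has attribute X, is classified as U1, is classified as Z1, is classified as S1, is consolidated, is in state M1, is classified as V2, is in category Y1, has attribute T1, is oversized, has marker M, satisfies condition U, carries flag P1, has attribute L2, is hazmat, is in category B, meets criterion L, is returned to sender, has attribute K1, has marker Q, goes by air, is in state E.
The only rule concluding "it is tagged T" is R21, which needs "it satisfies condition F"; that is never established.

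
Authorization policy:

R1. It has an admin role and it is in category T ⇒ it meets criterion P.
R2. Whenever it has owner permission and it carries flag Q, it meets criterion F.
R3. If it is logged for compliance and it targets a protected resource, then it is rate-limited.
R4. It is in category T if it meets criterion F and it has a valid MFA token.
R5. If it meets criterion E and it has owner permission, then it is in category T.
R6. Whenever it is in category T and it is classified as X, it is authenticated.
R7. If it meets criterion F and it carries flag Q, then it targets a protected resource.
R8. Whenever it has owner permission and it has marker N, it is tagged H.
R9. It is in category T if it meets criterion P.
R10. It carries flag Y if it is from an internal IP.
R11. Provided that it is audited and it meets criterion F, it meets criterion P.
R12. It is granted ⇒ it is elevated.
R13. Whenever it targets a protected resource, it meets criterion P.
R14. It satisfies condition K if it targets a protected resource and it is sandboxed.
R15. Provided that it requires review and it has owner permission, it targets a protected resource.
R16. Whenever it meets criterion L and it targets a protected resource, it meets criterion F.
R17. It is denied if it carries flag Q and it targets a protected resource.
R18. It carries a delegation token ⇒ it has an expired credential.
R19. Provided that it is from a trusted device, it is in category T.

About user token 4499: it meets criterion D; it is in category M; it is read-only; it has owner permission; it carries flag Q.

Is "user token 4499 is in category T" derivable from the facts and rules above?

By R2 (it has owner permission, it carries flag Q): it meets criterion F.
By R7 (it meets criterion F, it carries flag Q): it targets a protected resource.
By R13 (it targets a protected resource): it meets criterion P.
By R9 (it meets criterion P): it is in category T.

Yes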